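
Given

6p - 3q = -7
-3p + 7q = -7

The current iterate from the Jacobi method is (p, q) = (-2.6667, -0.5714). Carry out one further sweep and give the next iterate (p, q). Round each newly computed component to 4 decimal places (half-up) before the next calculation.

(-1.4524, -2.1429)

One sweep:
  p = (-7 - (-3)·-0.5714) / (6) = -1.4524
  q = (-7 - (-3)·-2.6667) / (7) = -2.1429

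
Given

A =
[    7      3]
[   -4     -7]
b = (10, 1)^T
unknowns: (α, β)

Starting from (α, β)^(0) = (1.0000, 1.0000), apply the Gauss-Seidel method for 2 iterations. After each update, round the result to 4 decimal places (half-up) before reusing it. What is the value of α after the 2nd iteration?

1.7347

Iteration 1:
  α = (10 - (3)·1.0000) / (7) = 1.0000
  β = (1 - (-4)·1.0000) / (-7) = -0.7143
Iteration 2:
  α = (10 - (3)·-0.7143) / (7) = 1.7347
  β = (1 - (-4)·1.7347) / (-7) = -1.1341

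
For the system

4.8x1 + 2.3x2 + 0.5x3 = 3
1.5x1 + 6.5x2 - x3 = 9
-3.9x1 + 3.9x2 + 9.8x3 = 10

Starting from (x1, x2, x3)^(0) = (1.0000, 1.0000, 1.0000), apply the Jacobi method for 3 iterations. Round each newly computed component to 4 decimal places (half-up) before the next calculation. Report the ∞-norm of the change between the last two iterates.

0.1488

Iteration 1:
  x1 = (3 - (2.3)·1.0000 - (0.5)·1.0000) / (4.8) = 0.0417
  x2 = (9 - (1.5)·1.0000 - (-1)·1.0000) / (6.5) = 1.3077
  x3 = (10 - (-3.9)·1.0000 - (3.9)·1.0000) / (9.8) = 1.0204
Iteration 2:
  x1 = (3 - (2.3)·1.3077 - (0.5)·1.0204) / (4.8) = -0.1079
  x2 = (9 - (1.5)·0.0417 - (-1)·1.0204) / (6.5) = 1.5320
  x3 = (10 - (-3.9)·0.0417 - (3.9)·1.3077) / (9.8) = 0.5166
Iteration 3:
  x1 = (3 - (2.3)·1.5320 - (0.5)·0.5166) / (4.8) = -0.1629
  x2 = (9 - (1.5)·-0.1079 - (-1)·0.5166) / (6.5) = 1.4890
  x3 = (10 - (-3.9)·-0.1079 - (3.9)·1.5320) / (9.8) = 0.3678
Change: (-0.0550, -0.0430, -0.1488) → max |·| = 0.1488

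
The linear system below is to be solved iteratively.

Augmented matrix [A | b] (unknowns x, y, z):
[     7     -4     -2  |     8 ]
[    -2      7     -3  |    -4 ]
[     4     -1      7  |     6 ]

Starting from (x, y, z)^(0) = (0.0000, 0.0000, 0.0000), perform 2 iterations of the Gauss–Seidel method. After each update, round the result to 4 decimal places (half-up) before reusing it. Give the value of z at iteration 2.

0.2281

Iteration 1:
  x = (8 - (-4)·0.0000 - (-2)·0.0000) / (7) = 1.1429
  y = (-4 - (-2)·1.1429 - (-3)·0.0000) / (7) = -0.2449
  z = (6 - (4)·1.1429 - (-1)·-0.2449) / (7) = 0.1691
Iteration 2:
  x = (8 - (-4)·-0.2449 - (-2)·0.1691) / (7) = 1.0512
  y = (-4 - (-2)·1.0512 - (-3)·0.1691) / (7) = -0.1986
  z = (6 - (4)·1.0512 - (-1)·-0.1986) / (7) = 0.2281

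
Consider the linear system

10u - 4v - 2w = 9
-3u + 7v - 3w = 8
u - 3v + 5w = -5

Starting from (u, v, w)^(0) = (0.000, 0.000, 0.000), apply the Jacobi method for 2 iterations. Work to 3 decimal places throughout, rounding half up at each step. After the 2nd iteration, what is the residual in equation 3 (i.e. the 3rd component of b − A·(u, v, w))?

-0.387

Iteration 1:
  u = (9 - (-4)·0.000 - (-2)·0.000) / (10) = 0.900
  v = (8 - (-3)·0.000 - (-3)·0.000) / (7) = 1.143
  w = (-5 - (1)·0.000 - (-3)·0.000) / (5) = -1.000
Iteration 2:
  u = (9 - (-4)·1.143 - (-2)·-1.000) / (10) = 1.157
  v = (8 - (-3)·0.900 - (-3)·-1.000) / (7) = 1.100
  w = (-5 - (1)·0.900 - (-3)·1.143) / (5) = -0.494
Residual b − A·x = (0.842, 2.289, -0.387)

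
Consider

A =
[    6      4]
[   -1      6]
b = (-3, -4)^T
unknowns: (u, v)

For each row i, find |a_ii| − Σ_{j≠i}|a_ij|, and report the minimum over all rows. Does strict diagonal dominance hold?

row 1: |6| − (4) = 2
row 2: |6| − (1) = 5
minimum over rows = 2 → strictly diagonally dominant (convergence guaranteed)

2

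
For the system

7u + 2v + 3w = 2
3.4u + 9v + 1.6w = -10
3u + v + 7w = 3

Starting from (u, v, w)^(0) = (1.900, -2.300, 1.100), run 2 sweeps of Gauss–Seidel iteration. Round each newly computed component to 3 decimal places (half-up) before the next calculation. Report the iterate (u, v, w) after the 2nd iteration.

(0.522, -1.386, 0.403)

Iteration 1:
  u = (2 - (2)·-2.300 - (3)·1.100) / (7) = 0.471
  v = (-10 - (3.4)·0.471 - (1.6)·1.100) / (9) = -1.485
  w = (3 - (3)·0.471 - (1)·-1.485) / (7) = 0.439
Iteration 2:
  u = (2 - (2)·-1.485 - (3)·0.439) / (7) = 0.522
  v = (-10 - (3.4)·0.522 - (1.6)·0.439) / (9) = -1.386
  w = (3 - (3)·0.522 - (1)·-1.386) / (7) = 0.403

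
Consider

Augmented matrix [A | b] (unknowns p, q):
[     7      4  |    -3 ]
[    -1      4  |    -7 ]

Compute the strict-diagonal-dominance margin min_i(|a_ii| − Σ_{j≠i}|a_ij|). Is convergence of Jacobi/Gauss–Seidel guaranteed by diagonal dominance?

3

row 1: |7| − (4) = 3
row 2: |4| − (1) = 3
minimum over rows = 3 → strictly diagonally dominant (convergence guaranteed)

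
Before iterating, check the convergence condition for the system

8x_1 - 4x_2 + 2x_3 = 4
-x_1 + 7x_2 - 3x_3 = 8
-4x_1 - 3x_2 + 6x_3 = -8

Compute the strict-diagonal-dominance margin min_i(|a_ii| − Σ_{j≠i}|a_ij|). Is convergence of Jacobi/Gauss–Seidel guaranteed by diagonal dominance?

-1

row 1: |8| − (4+2) = 2
row 2: |7| − (1+3) = 3
row 3: |6| − (4+3) = -1
minimum over rows = -1 → not strictly diagonally dominant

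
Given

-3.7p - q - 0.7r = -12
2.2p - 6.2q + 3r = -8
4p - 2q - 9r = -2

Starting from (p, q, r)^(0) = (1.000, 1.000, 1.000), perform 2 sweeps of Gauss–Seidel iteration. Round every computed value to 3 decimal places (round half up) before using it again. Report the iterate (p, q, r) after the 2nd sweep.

(2.337, 2.529, 0.699)

Iteration 1:
  p = (-12 - (-1)·1.000 - (-0.7)·1.000) / (-3.7) = 2.784
  q = (-8 - (2.2)·2.784 - (3)·1.000) / (-6.2) = 2.762
  r = (-2 - (4)·2.784 - (-2)·2.762) / (-9) = 0.846
Iteration 2:
  p = (-12 - (-1)·2.762 - (-0.7)·0.846) / (-3.7) = 2.337
  q = (-8 - (2.2)·2.337 - (3)·0.846) / (-6.2) = 2.529
  r = (-2 - (4)·2.337 - (-2)·2.529) / (-9) = 0.699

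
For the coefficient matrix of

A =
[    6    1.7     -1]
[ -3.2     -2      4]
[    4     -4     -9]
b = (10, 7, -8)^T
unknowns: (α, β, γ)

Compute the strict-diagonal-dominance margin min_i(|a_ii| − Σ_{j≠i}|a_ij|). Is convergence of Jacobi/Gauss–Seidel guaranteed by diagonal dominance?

-5.2

row 1: |6| − (1.7+1) = 3.3
row 2: |-2| − (3.2+4) = -5.2
row 3: |-9| − (4+4) = 1
minimum over rows = -5.2 → not strictly diagonally dominant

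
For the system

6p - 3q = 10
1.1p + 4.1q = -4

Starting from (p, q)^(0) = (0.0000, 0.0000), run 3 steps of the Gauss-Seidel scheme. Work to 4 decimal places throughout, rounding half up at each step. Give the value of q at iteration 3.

Iteration 1:
  p = (10 - (-3)·0.0000) / (6) = 1.6667
  q = (-4 - (1.1)·1.6667) / (4.1) = -1.4228
Iteration 2:
  p = (10 - (-3)·-1.4228) / (6) = 0.9553
  q = (-4 - (1.1)·0.9553) / (4.1) = -1.2319
Iteration 3:
  p = (10 - (-3)·-1.2319) / (6) = 1.0507
  q = (-4 - (1.1)·1.0507) / (4.1) = -1.2575

-1.2575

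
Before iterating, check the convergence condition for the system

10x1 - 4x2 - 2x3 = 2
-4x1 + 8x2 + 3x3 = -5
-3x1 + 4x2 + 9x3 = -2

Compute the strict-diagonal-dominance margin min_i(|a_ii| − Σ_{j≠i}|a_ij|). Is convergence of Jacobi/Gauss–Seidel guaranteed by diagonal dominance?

1

row 1: |10| − (4+2) = 4
row 2: |8| − (4+3) = 1
row 3: |9| − (3+4) = 2
minimum over rows = 1 → strictly diagonally dominant (convergence guaranteed)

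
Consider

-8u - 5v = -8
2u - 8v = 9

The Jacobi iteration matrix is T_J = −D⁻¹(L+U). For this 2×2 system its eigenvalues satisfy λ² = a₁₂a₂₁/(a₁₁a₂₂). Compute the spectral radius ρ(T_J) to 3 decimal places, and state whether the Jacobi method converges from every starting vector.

a₁₂a₂₁/(a₁₁a₂₂) = (-5)·(2) / ((-8)·(-8)) = -0.156250
ρ = √|-0.156250| = √0.156250 = 0.395
ρ < 1, so Jacobi converges

0.395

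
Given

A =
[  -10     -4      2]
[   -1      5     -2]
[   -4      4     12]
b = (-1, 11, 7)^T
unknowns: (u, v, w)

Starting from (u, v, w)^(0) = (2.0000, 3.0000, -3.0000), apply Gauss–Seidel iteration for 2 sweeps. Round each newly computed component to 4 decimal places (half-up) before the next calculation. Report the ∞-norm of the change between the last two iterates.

1.4953

Iteration 1:
  u = (-1 - (-4)·3.0000 - (2)·-3.0000) / (-10) = -1.7000
  v = (11 - (-1)·-1.7000 - (-2)·-3.0000) / (5) = 0.6600
  w = (7 - (-4)·-1.7000 - (4)·0.6600) / (12) = -0.2033
Iteration 2:
  u = (-1 - (-4)·0.6600 - (2)·-0.2033) / (-10) = -0.2047
  v = (11 - (-1)·-0.2047 - (-2)·-0.2033) / (5) = 2.0777
  w = (7 - (-4)·-0.2047 - (4)·2.0777) / (12) = -0.1775
Change: (1.4953, 1.4177, 0.0258) → max |·| = 1.4953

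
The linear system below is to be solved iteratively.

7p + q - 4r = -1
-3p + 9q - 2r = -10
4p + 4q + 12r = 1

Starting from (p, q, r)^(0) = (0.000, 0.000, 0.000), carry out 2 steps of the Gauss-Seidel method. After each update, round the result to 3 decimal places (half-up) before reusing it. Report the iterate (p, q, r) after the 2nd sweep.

Iteration 1:
  p = (-1 - (1)·0.000 - (-4)·0.000) / (7) = -0.143
  q = (-10 - (-3)·-0.143 - (-2)·0.000) / (9) = -1.159
  r = (1 - (4)·-0.143 - (4)·-1.159) / (12) = 0.517
Iteration 2:
  p = (-1 - (1)·-1.159 - (-4)·0.517) / (7) = 0.318
  q = (-10 - (-3)·0.318 - (-2)·0.517) / (9) = -0.890
  r = (1 - (4)·0.318 - (4)·-0.890) / (12) = 0.274

(0.318, -0.890, 0.274)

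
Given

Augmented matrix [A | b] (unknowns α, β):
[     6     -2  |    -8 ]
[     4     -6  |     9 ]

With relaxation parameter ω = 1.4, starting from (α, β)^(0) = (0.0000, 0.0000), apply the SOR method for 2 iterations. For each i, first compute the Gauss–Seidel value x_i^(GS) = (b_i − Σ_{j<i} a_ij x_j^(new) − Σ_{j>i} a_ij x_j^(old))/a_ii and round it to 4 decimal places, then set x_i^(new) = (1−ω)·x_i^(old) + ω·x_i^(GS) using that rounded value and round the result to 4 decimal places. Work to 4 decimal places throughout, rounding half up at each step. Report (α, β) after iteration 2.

(-2.9131, -3.2821)

Iteration 1:
  α: GS value = (-8 - (-2)·0.0000) / (6) = -1.3333;  α ← (1−ω)·0.0000 + ω·-1.3333 = -1.8666
  β: GS value = (9 - (4)·-1.8666) / (-6) = -2.7444;  β ← (1−ω)·0.0000 + ω·-2.7444 = -3.8422
Iteration 2:
  α: GS value = (-8 - (-2)·-3.8422) / (6) = -2.6141;  α ← (1−ω)·-1.8666 + ω·-2.6141 = -2.9131
  β: GS value = (9 - (4)·-2.9131) / (-6) = -3.4421;  β ← (1−ω)·-3.8422 + ω·-3.4421 = -3.2821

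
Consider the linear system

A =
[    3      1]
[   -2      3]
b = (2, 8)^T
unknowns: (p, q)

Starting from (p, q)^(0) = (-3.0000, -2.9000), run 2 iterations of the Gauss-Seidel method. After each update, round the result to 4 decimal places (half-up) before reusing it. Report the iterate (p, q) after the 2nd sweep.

Iteration 1:
  p = (2 - (1)·-2.9000) / (3) = 1.6333
  q = (8 - (-2)·1.6333) / (3) = 3.7555
Iteration 2:
  p = (2 - (1)·3.7555) / (3) = -0.5852
  q = (8 - (-2)·-0.5852) / (3) = 2.2765

(-0.5852, 2.2765)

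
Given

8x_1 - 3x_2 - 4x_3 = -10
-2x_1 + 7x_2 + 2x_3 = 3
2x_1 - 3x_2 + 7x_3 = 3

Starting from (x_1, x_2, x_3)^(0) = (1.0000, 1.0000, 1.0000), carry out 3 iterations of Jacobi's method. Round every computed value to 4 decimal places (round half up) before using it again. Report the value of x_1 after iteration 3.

-0.8310

Iteration 1:
  x_1 = (-10 - (-3)·1.0000 - (-4)·1.0000) / (8) = -0.3750
  x_2 = (3 - (-2)·1.0000 - (2)·1.0000) / (7) = 0.4286
  x_3 = (3 - (2)·1.0000 - (-3)·1.0000) / (7) = 0.5714
Iteration 2:
  x_1 = (-10 - (-3)·0.4286 - (-4)·0.5714) / (8) = -0.8036
  x_2 = (3 - (-2)·-0.3750 - (2)·0.5714) / (7) = 0.1582
  x_3 = (3 - (2)·-0.3750 - (-3)·0.4286) / (7) = 0.7194
Iteration 3:
  x_1 = (-10 - (-3)·0.1582 - (-4)·0.7194) / (8) = -0.8310
  x_2 = (3 - (-2)·-0.8036 - (2)·0.7194) / (7) = -0.0066
  x_3 = (3 - (2)·-0.8036 - (-3)·0.1582) / (7) = 0.7260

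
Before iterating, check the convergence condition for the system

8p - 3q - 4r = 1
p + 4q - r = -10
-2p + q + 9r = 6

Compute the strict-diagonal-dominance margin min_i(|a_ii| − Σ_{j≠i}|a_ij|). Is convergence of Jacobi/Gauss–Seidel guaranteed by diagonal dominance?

1

row 1: |8| − (3+4) = 1
row 2: |4| − (1+1) = 2
row 3: |9| − (2+1) = 6
minimum over rows = 1 → strictly diagonally dominant (convergence guaranteed)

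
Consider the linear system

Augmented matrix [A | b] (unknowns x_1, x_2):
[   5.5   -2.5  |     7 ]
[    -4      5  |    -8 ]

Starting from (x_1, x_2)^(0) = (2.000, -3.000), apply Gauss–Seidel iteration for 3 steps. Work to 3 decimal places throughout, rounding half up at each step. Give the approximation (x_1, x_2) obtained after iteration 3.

Iteration 1:
  x_1 = (7 - (-2.5)·-3.000) / (5.5) = -0.091
  x_2 = (-8 - (-4)·-0.091) / (5) = -1.673
Iteration 2:
  x_1 = (7 - (-2.5)·-1.673) / (5.5) = 0.512
  x_2 = (-8 - (-4)·0.512) / (5) = -1.190
Iteration 3:
  x_1 = (7 - (-2.5)·-1.190) / (5.5) = 0.732
  x_2 = (-8 - (-4)·0.732) / (5) = -1.014

(0.732, -1.014)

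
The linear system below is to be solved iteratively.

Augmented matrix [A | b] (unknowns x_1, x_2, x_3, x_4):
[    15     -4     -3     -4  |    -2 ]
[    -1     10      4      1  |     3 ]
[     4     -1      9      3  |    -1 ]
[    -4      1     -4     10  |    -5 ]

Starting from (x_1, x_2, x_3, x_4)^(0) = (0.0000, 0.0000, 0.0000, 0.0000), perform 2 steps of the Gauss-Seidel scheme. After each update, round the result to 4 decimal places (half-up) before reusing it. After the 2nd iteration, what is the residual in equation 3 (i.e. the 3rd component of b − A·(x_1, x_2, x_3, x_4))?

Iteration 1:
  x_1 = (-2 - (-4)·0.0000 - (-3)·0.0000 - (-4)·0.0000) / (15) = -0.1333
  x_2 = (3 - (-1)·-0.1333 - (4)·0.0000 - (1)·0.0000) / (10) = 0.2867
  x_3 = (-1 - (4)·-0.1333 - (-1)·0.2867 - (3)·0.0000) / (9) = -0.0200
  x_4 = (-5 - (-4)·-0.1333 - (1)·0.2867 - (-4)·-0.0200) / (10) = -0.5900
Iteration 2:
  x_1 = (-2 - (-4)·0.2867 - (-3)·-0.0200 - (-4)·-0.5900) / (15) = -0.2182
  x_2 = (3 - (-1)·-0.2182 - (4)·-0.0200 - (1)·-0.5900) / (10) = 0.3452
  x_3 = (-1 - (4)·-0.2182 - (-1)·0.3452 - (3)·-0.5900) / (9) = 0.2209
  x_4 = (-5 - (-4)·-0.2182 - (1)·0.3452 - (-4)·0.2209) / (10) = -0.5334
Residual b − A·x = (1.1829, -1.0204, -0.1699, -0.0004)

-0.1699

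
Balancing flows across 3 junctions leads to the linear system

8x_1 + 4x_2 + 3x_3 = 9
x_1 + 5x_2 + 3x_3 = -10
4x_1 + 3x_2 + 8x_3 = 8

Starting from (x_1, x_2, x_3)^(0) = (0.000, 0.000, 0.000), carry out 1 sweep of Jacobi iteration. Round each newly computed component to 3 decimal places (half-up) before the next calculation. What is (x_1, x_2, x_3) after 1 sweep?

(1.125, -2.000, 1.000)

Iteration 1:
  x_1 = (9 - (4)·0.000 - (3)·0.000) / (8) = 1.125
  x_2 = (-10 - (1)·0.000 - (3)·0.000) / (5) = -2.000
  x_3 = (8 - (4)·0.000 - (3)·0.000) / (8) = 1.000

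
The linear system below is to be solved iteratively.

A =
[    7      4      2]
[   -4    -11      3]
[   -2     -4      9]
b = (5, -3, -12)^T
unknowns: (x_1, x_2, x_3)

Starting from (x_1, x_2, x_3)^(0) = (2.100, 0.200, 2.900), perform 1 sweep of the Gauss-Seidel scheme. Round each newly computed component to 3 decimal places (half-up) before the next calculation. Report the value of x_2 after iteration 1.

1.147

Iteration 1:
  x_1 = (5 - (4)·0.200 - (2)·2.900) / (7) = -0.229
  x_2 = (-3 - (-4)·-0.229 - (3)·2.900) / (-11) = 1.147
  x_3 = (-12 - (-2)·-0.229 - (-4)·1.147) / (9) = -0.874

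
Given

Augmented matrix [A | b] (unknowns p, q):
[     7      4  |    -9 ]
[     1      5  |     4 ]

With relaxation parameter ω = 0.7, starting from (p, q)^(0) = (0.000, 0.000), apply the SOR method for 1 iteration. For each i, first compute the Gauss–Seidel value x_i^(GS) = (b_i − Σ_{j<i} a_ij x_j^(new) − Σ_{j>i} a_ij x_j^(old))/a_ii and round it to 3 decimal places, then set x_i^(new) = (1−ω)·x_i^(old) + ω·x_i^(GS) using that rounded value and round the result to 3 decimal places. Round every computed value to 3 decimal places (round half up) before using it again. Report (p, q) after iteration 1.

Iteration 1:
  p: GS value = (-9 - (4)·0.000) / (7) = -1.286;  p ← (1−ω)·0.000 + ω·-1.286 = -0.900
  q: GS value = (4 - (1)·-0.900) / (5) = 0.980;  q ← (1−ω)·0.000 + ω·0.980 = 0.686

(-0.900, 0.686)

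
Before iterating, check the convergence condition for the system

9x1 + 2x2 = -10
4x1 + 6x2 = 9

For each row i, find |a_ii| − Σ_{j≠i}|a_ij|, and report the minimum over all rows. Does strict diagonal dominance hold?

2

row 1: |9| − (2) = 7
row 2: |6| − (4) = 2
minimum over rows = 2 → strictly diagonally dominant (convergence guaranteed)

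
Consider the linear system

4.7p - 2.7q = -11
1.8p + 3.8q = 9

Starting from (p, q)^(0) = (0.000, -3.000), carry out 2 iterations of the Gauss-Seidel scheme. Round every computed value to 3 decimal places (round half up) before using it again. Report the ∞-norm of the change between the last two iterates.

4.190

Iteration 1:
  p = (-11 - (-2.7)·-3.000) / (4.7) = -4.064
  q = (9 - (1.8)·-4.064) / (3.8) = 4.293
Iteration 2:
  p = (-11 - (-2.7)·4.293) / (4.7) = 0.126
  q = (9 - (1.8)·0.126) / (3.8) = 2.309
Change: (4.190, -1.984) → max |·| = 4.190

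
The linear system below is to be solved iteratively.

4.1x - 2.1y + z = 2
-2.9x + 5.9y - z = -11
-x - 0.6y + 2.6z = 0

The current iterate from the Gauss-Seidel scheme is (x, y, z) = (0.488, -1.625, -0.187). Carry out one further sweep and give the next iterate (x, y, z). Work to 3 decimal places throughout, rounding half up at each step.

One sweep:
  x = (2 - (-2.1)·-1.625 - (1)·-0.187) / (4.1) = -0.299
  y = (-11 - (-2.9)·-0.299 - (-1)·-0.187) / (5.9) = -2.043
  z = (0 - (-1)·-0.299 - (-0.6)·-2.043) / (2.6) = -0.586

(-0.299, -2.043, -0.586)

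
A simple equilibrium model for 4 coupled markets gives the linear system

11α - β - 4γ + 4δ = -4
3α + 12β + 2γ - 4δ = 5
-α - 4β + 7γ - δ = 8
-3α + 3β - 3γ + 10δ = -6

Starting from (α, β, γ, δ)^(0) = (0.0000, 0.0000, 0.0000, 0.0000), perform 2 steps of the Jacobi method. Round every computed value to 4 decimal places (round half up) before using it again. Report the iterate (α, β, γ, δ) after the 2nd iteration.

(0.3080, 0.1171, 1.2433, -0.4912)

Iteration 1:
  α = (-4 - (-1)·0.0000 - (-4)·0.0000 - (4)·0.0000) / (11) = -0.3636
  β = (5 - (3)·0.0000 - (2)·0.0000 - (-4)·0.0000) / (12) = 0.4167
  γ = (8 - (-1)·0.0000 - (-4)·0.0000 - (-1)·0.0000) / (7) = 1.1429
  δ = (-6 - (-3)·0.0000 - (3)·0.0000 - (-3)·0.0000) / (10) = -0.6000
Iteration 2:
  α = (-4 - (-1)·0.4167 - (-4)·1.1429 - (4)·-0.6000) / (11) = 0.3080
  β = (5 - (3)·-0.3636 - (2)·1.1429 - (-4)·-0.6000) / (12) = 0.1171
  γ = (8 - (-1)·-0.3636 - (-4)·0.4167 - (-1)·-0.6000) / (7) = 1.2433
  δ = (-6 - (-3)·-0.3636 - (3)·0.4167 - (-3)·1.1429) / (10) = -0.4912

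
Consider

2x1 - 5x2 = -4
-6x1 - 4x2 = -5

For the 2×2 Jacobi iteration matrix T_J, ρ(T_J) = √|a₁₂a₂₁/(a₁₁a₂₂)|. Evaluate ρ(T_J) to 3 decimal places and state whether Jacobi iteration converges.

1.936

a₁₂a₂₁/(a₁₁a₂₂) = (-5)·(-6) / ((2)·(-4)) = -3.750000
ρ = √|-3.750000| = √3.750000 = 1.936
ρ > 1, so Jacobi diverges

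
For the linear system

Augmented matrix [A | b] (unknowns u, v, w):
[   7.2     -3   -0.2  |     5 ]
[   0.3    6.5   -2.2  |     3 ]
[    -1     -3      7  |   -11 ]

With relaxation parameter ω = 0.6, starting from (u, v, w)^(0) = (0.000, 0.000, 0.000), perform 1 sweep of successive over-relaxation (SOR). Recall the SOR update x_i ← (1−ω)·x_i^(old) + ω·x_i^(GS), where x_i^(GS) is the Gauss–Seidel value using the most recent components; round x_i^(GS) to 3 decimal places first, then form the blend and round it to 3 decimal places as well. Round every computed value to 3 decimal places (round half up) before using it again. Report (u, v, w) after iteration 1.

(0.416, 0.265, -0.839)

Iteration 1:
  u: GS value = (5 - (-3)·0.000 - (-0.2)·0.000) / (7.2) = 0.694;  u ← (1−ω)·0.000 + ω·0.694 = 0.416
  v: GS value = (3 - (0.3)·0.416 - (-2.2)·0.000) / (6.5) = 0.442;  v ← (1−ω)·0.000 + ω·0.442 = 0.265
  w: GS value = (-11 - (-1)·0.416 - (-3)·0.265) / (7) = -1.398;  w ← (1−ω)·0.000 + ω·-1.398 = -0.839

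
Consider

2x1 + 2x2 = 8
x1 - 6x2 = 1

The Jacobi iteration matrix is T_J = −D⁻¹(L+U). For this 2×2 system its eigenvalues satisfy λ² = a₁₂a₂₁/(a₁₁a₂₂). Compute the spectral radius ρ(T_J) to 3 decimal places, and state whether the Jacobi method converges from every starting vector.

a₁₂a₂₁/(a₁₁a₂₂) = (2)·(1) / ((2)·(-6)) = -0.166667
ρ = √|-0.166667| = √0.166667 = 0.408
ρ < 1, so Jacobi converges

0.408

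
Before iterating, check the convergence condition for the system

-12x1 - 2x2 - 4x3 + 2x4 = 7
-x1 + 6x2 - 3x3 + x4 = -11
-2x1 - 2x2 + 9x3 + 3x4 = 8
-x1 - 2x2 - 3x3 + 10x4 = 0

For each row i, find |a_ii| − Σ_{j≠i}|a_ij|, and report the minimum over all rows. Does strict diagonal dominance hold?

1

row 1: |-12| − (2+4+2) = 4
row 2: |6| − (1+3+1) = 1
row 3: |9| − (2+2+3) = 2
row 4: |10| − (1+2+3) = 4
minimum over rows = 1 → strictly diagonally dominant (convergence guaranteed)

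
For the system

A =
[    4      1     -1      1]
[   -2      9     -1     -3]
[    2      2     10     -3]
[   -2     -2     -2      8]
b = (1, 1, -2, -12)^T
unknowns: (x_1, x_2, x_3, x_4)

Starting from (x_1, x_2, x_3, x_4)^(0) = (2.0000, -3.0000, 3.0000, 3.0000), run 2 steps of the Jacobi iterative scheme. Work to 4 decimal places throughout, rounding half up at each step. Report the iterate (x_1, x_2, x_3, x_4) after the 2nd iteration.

Iteration 1:
  x_1 = (1 - (1)·-3.0000 - (-1)·3.0000 - (1)·3.0000) / (4) = 1.0000
  x_2 = (1 - (-2)·2.0000 - (-1)·3.0000 - (-3)·3.0000) / (9) = 1.8889
  x_3 = (-2 - (2)·2.0000 - (2)·-3.0000 - (-3)·3.0000) / (10) = 0.9000
  x_4 = (-12 - (-2)·2.0000 - (-2)·-3.0000 - (-2)·3.0000) / (8) = -1.0000
Iteration 2:
  x_1 = (1 - (1)·1.8889 - (-1)·0.9000 - (1)·-1.0000) / (4) = 0.2528
  x_2 = (1 - (-2)·1.0000 - (-1)·0.9000 - (-3)·-1.0000) / (9) = 0.1000
  x_3 = (-2 - (2)·1.0000 - (2)·1.8889 - (-3)·-1.0000) / (10) = -1.0778
  x_4 = (-12 - (-2)·1.0000 - (-2)·1.8889 - (-2)·0.9000) / (8) = -0.5528

(0.2528, 0.1000, -1.0778, -0.5528)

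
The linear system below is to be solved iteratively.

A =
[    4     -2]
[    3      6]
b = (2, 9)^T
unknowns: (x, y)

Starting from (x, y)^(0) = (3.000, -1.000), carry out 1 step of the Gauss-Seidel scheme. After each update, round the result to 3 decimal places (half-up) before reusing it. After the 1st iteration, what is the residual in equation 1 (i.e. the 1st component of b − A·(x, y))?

Iteration 1:
  x = (2 - (-2)·-1.000) / (4) = 0.000
  y = (9 - (3)·0.000) / (6) = 1.500
Residual b − A·x = (5.000, 0.000)

5.000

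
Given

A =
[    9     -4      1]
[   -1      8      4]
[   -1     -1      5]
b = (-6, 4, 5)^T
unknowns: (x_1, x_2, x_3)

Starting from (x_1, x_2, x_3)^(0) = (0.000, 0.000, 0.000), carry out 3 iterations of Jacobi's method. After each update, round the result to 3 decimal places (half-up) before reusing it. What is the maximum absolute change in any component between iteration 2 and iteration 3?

Iteration 1:
  x_1 = (-6 - (-4)·0.000 - (1)·0.000) / (9) = -0.667
  x_2 = (4 - (-1)·0.000 - (4)·0.000) / (8) = 0.500
  x_3 = (5 - (-1)·0.000 - (-1)·0.000) / (5) = 1.000
Iteration 2:
  x_1 = (-6 - (-4)·0.500 - (1)·1.000) / (9) = -0.556
  x_2 = (4 - (-1)·-0.667 - (4)·1.000) / (8) = -0.083
  x_3 = (5 - (-1)·-0.667 - (-1)·0.500) / (5) = 0.967
Iteration 3:
  x_1 = (-6 - (-4)·-0.083 - (1)·0.967) / (9) = -0.811
  x_2 = (4 - (-1)·-0.556 - (4)·0.967) / (8) = -0.053
  x_3 = (5 - (-1)·-0.556 - (-1)·-0.083) / (5) = 0.872
Change: (-0.255, 0.030, -0.095) → max |·| = 0.255

0.255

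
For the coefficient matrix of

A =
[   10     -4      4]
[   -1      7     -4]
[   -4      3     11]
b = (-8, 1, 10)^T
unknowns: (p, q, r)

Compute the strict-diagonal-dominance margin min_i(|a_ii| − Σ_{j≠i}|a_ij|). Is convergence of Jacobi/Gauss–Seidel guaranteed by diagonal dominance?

2

row 1: |10| − (4+4) = 2
row 2: |7| − (1+4) = 2
row 3: |11| − (4+3) = 4
minimum over rows = 2 → strictly diagonally dominant (convergence guaranteed)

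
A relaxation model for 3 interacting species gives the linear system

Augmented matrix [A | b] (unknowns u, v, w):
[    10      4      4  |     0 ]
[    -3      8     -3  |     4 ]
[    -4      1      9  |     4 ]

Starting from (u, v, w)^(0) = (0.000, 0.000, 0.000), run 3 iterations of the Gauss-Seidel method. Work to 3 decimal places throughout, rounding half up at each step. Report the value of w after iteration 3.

0.260

Iteration 1:
  u = (0 - (4)·0.000 - (4)·0.000) / (10) = 0.000
  v = (4 - (-3)·0.000 - (-3)·0.000) / (8) = 0.500
  w = (4 - (-4)·0.000 - (1)·0.500) / (9) = 0.389
Iteration 2:
  u = (0 - (4)·0.500 - (4)·0.389) / (10) = -0.356
  v = (4 - (-3)·-0.356 - (-3)·0.389) / (8) = 0.512
  w = (4 - (-4)·-0.356 - (1)·0.512) / (9) = 0.229
Iteration 3:
  u = (0 - (4)·0.512 - (4)·0.229) / (10) = -0.296
  v = (4 - (-3)·-0.296 - (-3)·0.229) / (8) = 0.475
  w = (4 - (-4)·-0.296 - (1)·0.475) / (9) = 0.260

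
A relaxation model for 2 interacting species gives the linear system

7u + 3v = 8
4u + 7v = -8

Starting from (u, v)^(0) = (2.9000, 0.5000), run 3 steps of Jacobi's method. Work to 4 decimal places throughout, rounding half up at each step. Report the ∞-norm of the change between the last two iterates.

Iteration 1:
  u = (8 - (3)·0.5000) / (7) = 0.9286
  v = (-8 - (4)·2.9000) / (7) = -2.8000
Iteration 2:
  u = (8 - (3)·-2.8000) / (7) = 2.3429
  v = (-8 - (4)·0.9286) / (7) = -1.6735
Iteration 3:
  u = (8 - (3)·-1.6735) / (7) = 1.8601
  v = (-8 - (4)·2.3429) / (7) = -2.4817
Change: (-0.4828, -0.8082) → max |·| = 0.8082

0.8082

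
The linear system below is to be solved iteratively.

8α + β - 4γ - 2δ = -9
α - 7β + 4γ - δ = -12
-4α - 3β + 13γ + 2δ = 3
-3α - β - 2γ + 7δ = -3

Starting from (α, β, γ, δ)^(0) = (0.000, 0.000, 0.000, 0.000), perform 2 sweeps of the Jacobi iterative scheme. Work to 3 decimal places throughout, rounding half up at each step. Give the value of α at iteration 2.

Iteration 1:
  α = (-9 - (1)·0.000 - (-4)·0.000 - (-2)·0.000) / (8) = -1.125
  β = (-12 - (1)·0.000 - (4)·0.000 - (-1)·0.000) / (-7) = 1.714
  γ = (3 - (-4)·0.000 - (-3)·0.000 - (2)·0.000) / (13) = 0.231
  δ = (-3 - (-3)·0.000 - (-1)·0.000 - (-2)·0.000) / (7) = -0.429
Iteration 2:
  α = (-9 - (1)·1.714 - (-4)·0.231 - (-2)·-0.429) / (8) = -1.331
  β = (-12 - (1)·-1.125 - (4)·0.231 - (-1)·-0.429) / (-7) = 1.747
  γ = (3 - (-4)·-1.125 - (-3)·1.714 - (2)·-0.429) / (13) = 0.346
  δ = (-3 - (-3)·-1.125 - (-1)·1.714 - (-2)·0.231) / (7) = -0.600

-1.331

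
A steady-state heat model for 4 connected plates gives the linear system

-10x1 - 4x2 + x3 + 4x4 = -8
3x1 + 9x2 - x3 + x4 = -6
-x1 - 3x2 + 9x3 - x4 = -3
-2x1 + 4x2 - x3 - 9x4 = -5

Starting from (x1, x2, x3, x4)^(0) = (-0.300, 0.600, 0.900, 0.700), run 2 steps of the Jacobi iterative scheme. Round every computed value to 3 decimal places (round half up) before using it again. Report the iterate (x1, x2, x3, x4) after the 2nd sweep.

(1.324, -1.074, -0.324, 0.117)

Iteration 1:
  x1 = (-8 - (-4)·0.600 - (1)·0.900 - (4)·0.700) / (-10) = 0.930
  x2 = (-6 - (3)·-0.300 - (-1)·0.900 - (1)·0.700) / (9) = -0.544
  x3 = (-3 - (-1)·-0.300 - (-3)·0.600 - (-1)·0.700) / (9) = -0.089
  x4 = (-5 - (-2)·-0.300 - (4)·0.600 - (-1)·0.900) / (-9) = 0.789
Iteration 2:
  x1 = (-8 - (-4)·-0.544 - (1)·-0.089 - (4)·0.789) / (-10) = 1.324
  x2 = (-6 - (3)·0.930 - (-1)·-0.089 - (1)·0.789) / (9) = -1.074
  x3 = (-3 - (-1)·0.930 - (-3)·-0.544 - (-1)·0.789) / (9) = -0.324
  x4 = (-5 - (-2)·0.930 - (4)·-0.544 - (-1)·-0.089) / (-9) = 0.117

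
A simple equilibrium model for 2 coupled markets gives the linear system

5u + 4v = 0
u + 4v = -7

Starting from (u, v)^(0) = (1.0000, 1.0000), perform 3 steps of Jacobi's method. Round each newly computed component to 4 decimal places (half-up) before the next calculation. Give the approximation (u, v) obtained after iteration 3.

(1.2400, -2.1500)

Iteration 1:
  u = (0 - (4)·1.0000) / (5) = -0.8000
  v = (-7 - (1)·1.0000) / (4) = -2.0000
Iteration 2:
  u = (0 - (4)·-2.0000) / (5) = 1.6000
  v = (-7 - (1)·-0.8000) / (4) = -1.5500
Iteration 3:
  u = (0 - (4)·-1.5500) / (5) = 1.2400
  v = (-7 - (1)·1.6000) / (4) = -2.1500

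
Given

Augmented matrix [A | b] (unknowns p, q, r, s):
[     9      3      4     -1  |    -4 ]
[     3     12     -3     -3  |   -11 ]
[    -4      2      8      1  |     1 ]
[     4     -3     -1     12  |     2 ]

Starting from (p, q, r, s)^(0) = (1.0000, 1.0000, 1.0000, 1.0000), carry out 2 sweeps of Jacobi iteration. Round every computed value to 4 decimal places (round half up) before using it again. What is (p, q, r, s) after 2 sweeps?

Iteration 1:
  p = (-4 - (3)·1.0000 - (4)·1.0000 - (-1)·1.0000) / (9) = -1.1111
  q = (-11 - (3)·1.0000 - (-3)·1.0000 - (-3)·1.0000) / (12) = -0.6667
  r = (1 - (-4)·1.0000 - (2)·1.0000 - (1)·1.0000) / (8) = 0.2500
  s = (2 - (4)·1.0000 - (-3)·1.0000 - (-1)·1.0000) / (12) = 0.1667
Iteration 2:
  p = (-4 - (3)·-0.6667 - (4)·0.2500 - (-1)·0.1667) / (9) = -0.3148
  q = (-11 - (3)·-1.1111 - (-3)·0.2500 - (-3)·0.1667) / (12) = -0.5347
  r = (1 - (-4)·-1.1111 - (2)·-0.6667 - (1)·0.1667) / (8) = -0.2847
  s = (2 - (4)·-1.1111 - (-3)·-0.6667 - (-1)·0.2500) / (12) = 0.3912

(-0.3148, -0.5347, -0.2847, 0.3912)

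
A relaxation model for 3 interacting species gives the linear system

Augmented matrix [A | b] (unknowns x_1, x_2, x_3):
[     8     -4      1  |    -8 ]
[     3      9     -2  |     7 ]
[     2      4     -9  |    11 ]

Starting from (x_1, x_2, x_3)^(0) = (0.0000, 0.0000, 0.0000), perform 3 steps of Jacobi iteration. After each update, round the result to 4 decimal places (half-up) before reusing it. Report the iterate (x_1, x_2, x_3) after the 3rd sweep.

(-0.4429, 0.6864, -0.9510)

Iteration 1:
  x_1 = (-8 - (-4)·0.0000 - (1)·0.0000) / (8) = -1.0000
  x_2 = (7 - (3)·0.0000 - (-2)·0.0000) / (9) = 0.7778
  x_3 = (11 - (2)·0.0000 - (4)·0.0000) / (-9) = -1.2222
Iteration 2:
  x_1 = (-8 - (-4)·0.7778 - (1)·-1.2222) / (8) = -0.4583
  x_2 = (7 - (3)·-1.0000 - (-2)·-1.2222) / (9) = 0.8395
  x_3 = (11 - (2)·-1.0000 - (4)·0.7778) / (-9) = -1.0988
Iteration 3:
  x_1 = (-8 - (-4)·0.8395 - (1)·-1.0988) / (8) = -0.4429
  x_2 = (7 - (3)·-0.4583 - (-2)·-1.0988) / (9) = 0.6864
  x_3 = (11 - (2)·-0.4583 - (4)·0.8395) / (-9) = -0.9510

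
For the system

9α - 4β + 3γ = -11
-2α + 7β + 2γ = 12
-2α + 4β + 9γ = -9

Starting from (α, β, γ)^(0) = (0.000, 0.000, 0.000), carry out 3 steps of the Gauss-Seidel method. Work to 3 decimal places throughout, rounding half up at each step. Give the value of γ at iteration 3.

-1.973

Iteration 1:
  α = (-11 - (-4)·0.000 - (3)·0.000) / (9) = -1.222
  β = (12 - (-2)·-1.222 - (2)·0.000) / (7) = 1.365
  γ = (-9 - (-2)·-1.222 - (4)·1.365) / (9) = -1.878
Iteration 2:
  α = (-11 - (-4)·1.365 - (3)·-1.878) / (9) = 0.010
  β = (12 - (-2)·0.010 - (2)·-1.878) / (7) = 2.254
  γ = (-9 - (-2)·0.010 - (4)·2.254) / (9) = -2.000
Iteration 3:
  α = (-11 - (-4)·2.254 - (3)·-2.000) / (9) = 0.446
  β = (12 - (-2)·0.446 - (2)·-2.000) / (7) = 2.413
  γ = (-9 - (-2)·0.446 - (4)·2.413) / (9) = -1.973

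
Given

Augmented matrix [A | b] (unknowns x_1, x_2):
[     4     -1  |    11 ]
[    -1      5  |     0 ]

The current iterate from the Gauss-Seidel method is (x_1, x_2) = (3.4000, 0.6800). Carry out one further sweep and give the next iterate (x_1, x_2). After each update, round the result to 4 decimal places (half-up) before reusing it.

One sweep:
  x_1 = (11 - (-1)·0.6800) / (4) = 2.9200
  x_2 = (0 - (-1)·2.9200) / (5) = 0.5840

(2.9200, 0.5840)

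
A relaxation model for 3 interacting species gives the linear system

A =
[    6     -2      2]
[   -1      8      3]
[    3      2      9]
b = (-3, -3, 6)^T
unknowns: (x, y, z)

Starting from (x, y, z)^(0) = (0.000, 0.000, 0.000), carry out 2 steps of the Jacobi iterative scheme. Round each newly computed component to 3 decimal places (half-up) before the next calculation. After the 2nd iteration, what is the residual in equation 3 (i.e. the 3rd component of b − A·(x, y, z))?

1.664

Iteration 1:
  x = (-3 - (-2)·0.000 - (2)·0.000) / (6) = -0.500
  y = (-3 - (-1)·0.000 - (3)·0.000) / (8) = -0.375
  z = (6 - (3)·0.000 - (2)·0.000) / (9) = 0.667
Iteration 2:
  x = (-3 - (-2)·-0.375 - (2)·0.667) / (6) = -0.847
  y = (-3 - (-1)·-0.500 - (3)·0.667) / (8) = -0.688
  z = (6 - (3)·-0.500 - (2)·-0.375) / (9) = 0.917
Residual b − A·x = (-1.128, -1.094, 1.664)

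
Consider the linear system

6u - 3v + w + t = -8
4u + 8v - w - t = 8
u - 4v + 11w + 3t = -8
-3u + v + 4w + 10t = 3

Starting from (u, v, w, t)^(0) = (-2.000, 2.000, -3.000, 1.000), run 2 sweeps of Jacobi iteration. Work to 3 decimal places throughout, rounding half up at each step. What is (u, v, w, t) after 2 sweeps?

Iteration 1:
  u = (-8 - (-3)·2.000 - (1)·-3.000 - (1)·1.000) / (6) = 0.000
  v = (8 - (4)·-2.000 - (-1)·-3.000 - (-1)·1.000) / (8) = 1.750
  w = (-8 - (1)·-2.000 - (-4)·2.000 - (3)·1.000) / (11) = -0.091
  t = (3 - (-3)·-2.000 - (1)·2.000 - (4)·-3.000) / (10) = 0.700
Iteration 2:
  u = (-8 - (-3)·1.750 - (1)·-0.091 - (1)·0.700) / (6) = -0.560
  v = (8 - (4)·0.000 - (-1)·-0.091 - (-1)·0.700) / (8) = 1.076
  w = (-8 - (1)·0.000 - (-4)·1.750 - (3)·0.700) / (11) = -0.282
  t = (3 - (-3)·0.000 - (1)·1.750 - (4)·-0.091) / (10) = 0.161

(-0.560, 1.076, -0.282, 0.161)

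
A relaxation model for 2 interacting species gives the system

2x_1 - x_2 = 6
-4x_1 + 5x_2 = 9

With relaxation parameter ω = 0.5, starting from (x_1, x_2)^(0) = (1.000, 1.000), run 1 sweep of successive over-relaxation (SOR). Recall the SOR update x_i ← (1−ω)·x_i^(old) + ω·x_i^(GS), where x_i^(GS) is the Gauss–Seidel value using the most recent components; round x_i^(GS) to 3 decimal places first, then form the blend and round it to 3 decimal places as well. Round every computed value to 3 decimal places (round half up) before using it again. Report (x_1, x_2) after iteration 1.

(2.250, 2.300)

Iteration 1:
  x_1: GS value = (6 - (-1)·1.000) / (2) = 3.500;  x_1 ← (1−ω)·1.000 + ω·3.500 = 2.250
  x_2: GS value = (9 - (-4)·2.250) / (5) = 3.600;  x_2 ← (1−ω)·1.000 + ω·3.600 = 2.300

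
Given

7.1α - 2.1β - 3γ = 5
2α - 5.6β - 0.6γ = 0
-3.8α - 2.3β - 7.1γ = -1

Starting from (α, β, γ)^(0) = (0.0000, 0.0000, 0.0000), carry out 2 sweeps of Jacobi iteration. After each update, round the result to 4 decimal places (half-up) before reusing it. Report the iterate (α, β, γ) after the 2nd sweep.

Iteration 1:
  α = (5 - (-2.1)·0.0000 - (-3)·0.0000) / (7.1) = 0.7042
  β = (0 - (2)·0.0000 - (-0.6)·0.0000) / (-5.6) = 0.0000
  γ = (-1 - (-3.8)·0.0000 - (-2.3)·0.0000) / (-7.1) = 0.1408
Iteration 2:
  α = (5 - (-2.1)·0.0000 - (-3)·0.1408) / (7.1) = 0.7637
  β = (0 - (2)·0.7042 - (-0.6)·0.1408) / (-5.6) = 0.2364
  γ = (-1 - (-3.8)·0.7042 - (-2.3)·0.0000) / (-7.1) = -0.2361

(0.7637, 0.2364, -0.2361)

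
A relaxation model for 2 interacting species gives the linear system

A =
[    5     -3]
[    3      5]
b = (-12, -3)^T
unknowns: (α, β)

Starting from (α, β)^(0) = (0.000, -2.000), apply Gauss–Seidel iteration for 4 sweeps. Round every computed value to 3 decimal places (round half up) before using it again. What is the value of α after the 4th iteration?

Iteration 1:
  α = (-12 - (-3)·-2.000) / (5) = -3.600
  β = (-3 - (3)·-3.600) / (5) = 1.560
Iteration 2:
  α = (-12 - (-3)·1.560) / (5) = -1.464
  β = (-3 - (3)·-1.464) / (5) = 0.278
Iteration 3:
  α = (-12 - (-3)·0.278) / (5) = -2.233
  β = (-3 - (3)·-2.233) / (5) = 0.740
Iteration 4:
  α = (-12 - (-3)·0.740) / (5) = -1.956
  β = (-3 - (3)·-1.956) / (5) = 0.574

-1.956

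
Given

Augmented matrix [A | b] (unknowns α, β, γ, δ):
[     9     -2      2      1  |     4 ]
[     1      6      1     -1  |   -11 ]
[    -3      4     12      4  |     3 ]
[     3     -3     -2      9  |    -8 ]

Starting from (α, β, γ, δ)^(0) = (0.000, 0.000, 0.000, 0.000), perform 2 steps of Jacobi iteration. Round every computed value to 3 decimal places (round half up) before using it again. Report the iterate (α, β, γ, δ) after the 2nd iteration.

Iteration 1:
  α = (4 - (-2)·0.000 - (2)·0.000 - (1)·0.000) / (9) = 0.444
  β = (-11 - (1)·0.000 - (1)·0.000 - (-1)·0.000) / (6) = -1.833
  γ = (3 - (-3)·0.000 - (4)·0.000 - (4)·0.000) / (12) = 0.250
  δ = (-8 - (3)·0.000 - (-3)·0.000 - (-2)·0.000) / (9) = -0.889
Iteration 2:
  α = (4 - (-2)·-1.833 - (2)·0.250 - (1)·-0.889) / (9) = 0.080
  β = (-11 - (1)·0.444 - (1)·0.250 - (-1)·-0.889) / (6) = -2.097
  γ = (3 - (-3)·0.444 - (4)·-1.833 - (4)·-0.889) / (12) = 1.268
  δ = (-8 - (3)·0.444 - (-3)·-1.833 - (-2)·0.250) / (9) = -1.592

(0.080, -2.097, 1.268, -1.592)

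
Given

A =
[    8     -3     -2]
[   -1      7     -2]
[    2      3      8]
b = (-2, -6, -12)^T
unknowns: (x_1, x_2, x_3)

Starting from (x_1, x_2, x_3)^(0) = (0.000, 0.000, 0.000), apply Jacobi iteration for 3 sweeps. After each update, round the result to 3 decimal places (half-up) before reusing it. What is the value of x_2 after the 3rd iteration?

-1.311

Iteration 1:
  x_1 = (-2 - (-3)·0.000 - (-2)·0.000) / (8) = -0.250
  x_2 = (-6 - (-1)·0.000 - (-2)·0.000) / (7) = -0.857
  x_3 = (-12 - (2)·0.000 - (3)·0.000) / (8) = -1.500
Iteration 2:
  x_1 = (-2 - (-3)·-0.857 - (-2)·-1.500) / (8) = -0.946
  x_2 = (-6 - (-1)·-0.250 - (-2)·-1.500) / (7) = -1.321
  x_3 = (-12 - (2)·-0.250 - (3)·-0.857) / (8) = -1.116
Iteration 3:
  x_1 = (-2 - (-3)·-1.321 - (-2)·-1.116) / (8) = -1.024
  x_2 = (-6 - (-1)·-0.946 - (-2)·-1.116) / (7) = -1.311
  x_3 = (-12 - (2)·-0.946 - (3)·-1.321) / (8) = -0.768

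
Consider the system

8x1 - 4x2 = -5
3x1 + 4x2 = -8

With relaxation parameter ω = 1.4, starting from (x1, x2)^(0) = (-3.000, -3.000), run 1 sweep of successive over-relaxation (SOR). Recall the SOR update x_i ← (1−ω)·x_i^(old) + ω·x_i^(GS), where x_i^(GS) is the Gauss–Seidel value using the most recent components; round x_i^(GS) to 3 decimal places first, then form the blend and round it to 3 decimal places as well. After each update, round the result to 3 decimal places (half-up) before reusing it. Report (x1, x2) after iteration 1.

(-1.775, 0.263)

Iteration 1:
  x1: GS value = (-5 - (-4)·-3.000) / (8) = -2.125;  x1 ← (1−ω)·-3.000 + ω·-2.125 = -1.775
  x2: GS value = (-8 - (3)·-1.775) / (4) = -0.669;  x2 ← (1−ω)·-3.000 + ω·-0.669 = 0.263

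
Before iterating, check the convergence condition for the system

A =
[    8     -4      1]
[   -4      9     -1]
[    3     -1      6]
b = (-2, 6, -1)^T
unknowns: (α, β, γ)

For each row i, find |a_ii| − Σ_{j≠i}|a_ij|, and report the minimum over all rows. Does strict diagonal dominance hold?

row 1: |8| − (4+1) = 3
row 2: |9| − (4+1) = 4
row 3: |6| − (3+1) = 2
minimum over rows = 2 → strictly diagonally dominant (convergence guaranteed)

2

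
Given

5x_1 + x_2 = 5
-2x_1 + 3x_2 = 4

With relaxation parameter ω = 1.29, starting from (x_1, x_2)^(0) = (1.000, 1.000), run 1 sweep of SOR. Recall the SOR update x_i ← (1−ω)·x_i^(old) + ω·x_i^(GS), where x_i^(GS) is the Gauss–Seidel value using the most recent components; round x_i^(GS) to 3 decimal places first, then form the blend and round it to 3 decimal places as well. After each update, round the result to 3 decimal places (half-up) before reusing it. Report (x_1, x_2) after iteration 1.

(0.742, 2.068)

Iteration 1:
  x_1: GS value = (5 - (1)·1.000) / (5) = 0.800;  x_1 ← (1−ω)·1.000 + ω·0.800 = 0.742
  x_2: GS value = (4 - (-2)·0.742) / (3) = 1.828;  x_2 ← (1−ω)·1.000 + ω·1.828 = 2.068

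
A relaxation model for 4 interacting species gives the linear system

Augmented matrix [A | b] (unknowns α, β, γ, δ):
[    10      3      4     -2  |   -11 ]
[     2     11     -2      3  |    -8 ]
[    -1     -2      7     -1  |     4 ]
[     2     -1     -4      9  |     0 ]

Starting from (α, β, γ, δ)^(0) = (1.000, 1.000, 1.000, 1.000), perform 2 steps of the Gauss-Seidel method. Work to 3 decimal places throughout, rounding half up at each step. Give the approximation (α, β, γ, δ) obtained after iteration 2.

(-0.987, -0.609, 0.320, 0.294)

Iteration 1:
  α = (-11 - (3)·1.000 - (4)·1.000 - (-2)·1.000) / (10) = -1.600
  β = (-8 - (2)·-1.600 - (-2)·1.000 - (3)·1.000) / (11) = -0.527
  γ = (4 - (-1)·-1.600 - (-2)·-0.527 - (-1)·1.000) / (7) = 0.335
  δ = (0 - (2)·-1.600 - (-1)·-0.527 - (-4)·0.335) / (9) = 0.446
Iteration 2:
  α = (-11 - (3)·-0.527 - (4)·0.335 - (-2)·0.446) / (10) = -0.987
  β = (-8 - (2)·-0.987 - (-2)·0.335 - (3)·0.446) / (11) = -0.609
  γ = (4 - (-1)·-0.987 - (-2)·-0.609 - (-1)·0.446) / (7) = 0.320
  δ = (0 - (2)·-0.987 - (-1)·-0.609 - (-4)·0.320) / (9) = 0.294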